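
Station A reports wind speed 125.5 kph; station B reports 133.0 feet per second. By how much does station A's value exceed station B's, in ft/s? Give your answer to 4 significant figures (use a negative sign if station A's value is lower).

-18.63 ft/s

station A: 125.5 km/h = 114.3737 ft/s.
Difference: 114.3737 − 133.0000 = -18.63 ft/s.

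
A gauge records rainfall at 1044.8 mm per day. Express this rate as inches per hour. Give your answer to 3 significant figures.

1044.8 mm/day × 0.0393701 in/mm × 0.0416667 day/hour = 1.71 in/hour.

1.71 in/hour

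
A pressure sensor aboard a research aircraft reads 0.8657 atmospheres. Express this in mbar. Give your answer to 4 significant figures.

1 atm = 1013.25 mb, so 0.8657 × 1013.25 = 877.2 mb.

877.2 mb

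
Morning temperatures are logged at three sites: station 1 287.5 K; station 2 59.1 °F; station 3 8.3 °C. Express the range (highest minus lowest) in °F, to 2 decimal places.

12.16 °F

station 1: 287.5 K = 14.350 °C.
station 2: 59.1 °F = 15.056 °C.
Spread: 15.056 − 8.300 = 6.756 °C = 12.16 °F.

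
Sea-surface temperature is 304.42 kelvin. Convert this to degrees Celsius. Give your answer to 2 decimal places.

°C = 304.42 − 273.15 = 31.27 °C.

31.27 °C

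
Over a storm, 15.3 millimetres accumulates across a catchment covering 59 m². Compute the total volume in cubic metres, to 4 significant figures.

1 mm over 1 m² is 1 L, so volume = 15.3 × 59 = 902.7 L = 0.9027 m³.

0.9027 cubic metres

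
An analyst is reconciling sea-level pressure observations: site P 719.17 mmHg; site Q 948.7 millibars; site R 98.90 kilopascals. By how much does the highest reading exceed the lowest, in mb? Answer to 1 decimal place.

40.3 mb

site P: 719.17 mmHg = 958.815 mb.
site R: 98.90 kPa = 989.000 mb.
Spread: 989.000 − 948.700 = 40.3 mb.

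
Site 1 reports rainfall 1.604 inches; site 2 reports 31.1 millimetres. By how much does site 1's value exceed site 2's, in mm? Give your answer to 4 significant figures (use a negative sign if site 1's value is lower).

9.642 mm

site 1: 1.604 in = 40.74160 mm.
Difference: 40.74160 − 31.10000 = 9.642 mm.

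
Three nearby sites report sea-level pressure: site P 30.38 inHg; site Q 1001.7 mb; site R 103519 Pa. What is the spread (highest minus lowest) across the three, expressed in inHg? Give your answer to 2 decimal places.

site Q: 1001.7 mb = 29.5802 inHg.
site R: 103519 Pa = 30.5691 inHg.
Spread: 30.5691 − 29.5802 = 0.99 inHg.

0.99 inHg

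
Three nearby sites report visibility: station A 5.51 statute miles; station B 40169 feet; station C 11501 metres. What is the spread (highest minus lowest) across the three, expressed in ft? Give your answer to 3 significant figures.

11100 ft

station A: 5.51 SM = 29092.80 ft.
station C: 11501 m = 37732.94 ft.
Spread: 40169.00 − 29092.80 = 11100 ft.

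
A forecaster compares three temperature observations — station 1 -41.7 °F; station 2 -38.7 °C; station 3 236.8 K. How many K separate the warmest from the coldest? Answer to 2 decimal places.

station 1: -41.7 °F = -40.944 °C.
station 3: 236.8 K = -36.350 °C.
Spread: (-36.350) − (-40.944) = 4.594 °C.

4.59 K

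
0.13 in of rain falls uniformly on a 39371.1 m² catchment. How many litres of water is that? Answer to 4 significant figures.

Depth: 0.13 in × 25.4 = 3.302 mm.
1 mm over 1 m² is 1 L, so volume = 3.302 × 39371.1 = 130003.37 L ≈ 130000 L.

130000 litres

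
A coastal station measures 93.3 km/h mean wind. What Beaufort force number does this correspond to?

93.3 km/h = 25.9 m/s, which is Beaufort 10 (storm, 24.5–28.4 m/s).

Beaufort force 10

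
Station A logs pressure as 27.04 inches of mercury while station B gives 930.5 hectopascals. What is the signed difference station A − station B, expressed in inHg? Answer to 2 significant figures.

station B: 930.5 hPa = 27.4776 inHg.
Difference: 27.0400 − 27.4776 = -0.44 inHg.

-0.44 inHg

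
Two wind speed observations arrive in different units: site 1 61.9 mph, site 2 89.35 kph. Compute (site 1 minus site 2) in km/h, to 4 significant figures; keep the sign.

10.27 km/h

site 1: 61.9 mph = 99.6184 km/h.
Difference: 99.6184 − 89.3500 = 10.27 km/h.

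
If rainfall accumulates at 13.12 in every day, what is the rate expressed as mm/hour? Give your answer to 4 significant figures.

13.12 in/day × 25.4 mm/in × 0.0416667 day/hour = 13.89 mm/hour.

13.89 mm/hour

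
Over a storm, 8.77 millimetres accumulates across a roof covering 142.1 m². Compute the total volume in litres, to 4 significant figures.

1246 litres

1 mm over 1 m² is 1 L, so volume = 8.77 × 142.1 = 1246.217 L ≈ 1246 L.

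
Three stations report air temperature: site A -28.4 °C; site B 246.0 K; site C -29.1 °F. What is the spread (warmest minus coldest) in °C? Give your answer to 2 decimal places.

6.79 °C

site B: 246.0 K = -27.150 °C.
site C: -29.1 °F = -33.944 °C.
Spread: (-27.150) − (-33.944) = 6.794 °C.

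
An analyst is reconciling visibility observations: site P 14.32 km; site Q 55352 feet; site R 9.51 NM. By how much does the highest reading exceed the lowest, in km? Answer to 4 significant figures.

site Q: 55352 ft = 16.87129 km.
site R: 9.51 nmi = 17.61252 km.
Spread: 17.61252 − 14.32000 = 3.293 km.

3.293 km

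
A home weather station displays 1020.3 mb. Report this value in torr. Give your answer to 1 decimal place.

765.3 mmHg

1 mb = 0.750062 mmHg, so 1020.3 × 0.750062 = 765.3 mmHg.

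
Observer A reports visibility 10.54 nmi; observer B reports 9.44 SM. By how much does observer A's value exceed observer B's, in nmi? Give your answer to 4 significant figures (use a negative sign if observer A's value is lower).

2.337 nmi

observer B: 9.44 SM = 8.20314 nmi.
Difference: 10.54000 − 8.20314 = 2.337 nmi.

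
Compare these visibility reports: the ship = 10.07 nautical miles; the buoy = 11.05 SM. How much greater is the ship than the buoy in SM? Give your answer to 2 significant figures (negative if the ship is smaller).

0.54 SM

the ship: 10.07 nmi = 11.5883 SM.
Difference: 11.5883 − 11.0500 = 0.54 SM.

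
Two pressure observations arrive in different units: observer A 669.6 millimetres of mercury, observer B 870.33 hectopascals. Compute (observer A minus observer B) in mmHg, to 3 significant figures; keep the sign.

16.8 mmHg

observer B: 870.33 hPa = 652.801 mmHg.
Difference: 669.600 − 652.801 = 16.8 mmHg.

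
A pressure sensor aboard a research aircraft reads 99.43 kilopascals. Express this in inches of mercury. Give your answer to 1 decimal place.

29.4 inHg

1 kPa = 0.2953 inHg, so 99.43 × 0.2953 = 29.4 inHg.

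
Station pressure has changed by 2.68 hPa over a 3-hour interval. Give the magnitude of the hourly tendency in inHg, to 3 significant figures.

2.68 hPa / 3 h × 0.02953 inHg/hPa = 0.0264 inHg/h.

0.0264 inHg per hour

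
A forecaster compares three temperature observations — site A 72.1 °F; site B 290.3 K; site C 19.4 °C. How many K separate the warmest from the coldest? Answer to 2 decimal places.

site A: 72.1 °F = 22.278 °C.
site B: 290.3 K = 17.150 °C.
Spread: 22.278 − 17.150 = 5.128 °C.

5.13 K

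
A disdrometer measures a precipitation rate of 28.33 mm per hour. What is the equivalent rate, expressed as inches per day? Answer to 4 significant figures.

28.33 mm/hour × 0.0393701 in/mm × 24 hour/day = 26.77 in/day.

26.77 in/day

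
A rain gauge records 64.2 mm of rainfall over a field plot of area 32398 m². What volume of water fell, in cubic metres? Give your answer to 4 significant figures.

1 mm over 1 m² is 1 L, so volume = 64.2 × 32398 = 2079951.6 L = 2080 m³.

2080 cubic metres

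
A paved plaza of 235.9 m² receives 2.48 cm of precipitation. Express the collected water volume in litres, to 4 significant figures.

5850 litres

Depth: 2.48 cm × 10 = 24.8 mm.
1 mm over 1 m² is 1 L, so volume = 24.8 × 235.9 = 5850.32 L ≈ 5850 L.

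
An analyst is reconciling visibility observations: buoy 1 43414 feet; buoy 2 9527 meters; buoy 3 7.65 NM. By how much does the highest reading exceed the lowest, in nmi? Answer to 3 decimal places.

2.506 nmi

buoy 1: 43414 ft = 7.14503 nmi.
buoy 2: 9527 m = 5.14417 nmi.
Spread: 7.65000 − 5.14417 = 2.506 nmi.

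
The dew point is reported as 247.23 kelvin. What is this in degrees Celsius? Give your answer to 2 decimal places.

°C = 247.23 − 273.15 = -25.92 °C.

-25.92 °C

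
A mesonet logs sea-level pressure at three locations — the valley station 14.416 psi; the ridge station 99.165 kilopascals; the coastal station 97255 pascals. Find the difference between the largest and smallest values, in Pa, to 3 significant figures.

2140 Pa

the valley station: 14.416 psi = 99394.82 Pa.
the ridge station: 99.165 kPa = 99165.00 Pa.
Spread: 99394.82 − 97255.00 = 2140 Pa.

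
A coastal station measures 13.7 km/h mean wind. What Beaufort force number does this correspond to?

Beaufort force 3

13.7 km/h = 3.8 m/s, which is Beaufort 3 (gentle breeze, 3.4–5.4 m/s).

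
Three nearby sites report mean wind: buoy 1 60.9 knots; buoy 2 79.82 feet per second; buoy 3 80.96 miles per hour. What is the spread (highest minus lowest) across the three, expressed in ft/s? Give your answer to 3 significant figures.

38.9 ft/s

buoy 1: 60.9 kt = 102.788 ft/s.
buoy 3: 80.96 mph = 118.741 ft/s.
Spread: 118.741 − 79.820 = 38.9 ft/s.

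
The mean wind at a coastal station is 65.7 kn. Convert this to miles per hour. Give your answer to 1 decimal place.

1 kt = 1.15078 mph, so 65.7 × 1.15078 = 75.6 mph.

75.6 mph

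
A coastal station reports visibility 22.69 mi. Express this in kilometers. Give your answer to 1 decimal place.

36.5 km

1 SM = 1.60934 km, so 22.69 × 1.60934 = 36.5 km.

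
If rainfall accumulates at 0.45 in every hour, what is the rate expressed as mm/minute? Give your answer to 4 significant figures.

0.1905 mm/minute

0.45 in/hour × 25.4 mm/in × 0.0166667 hour/minute = 0.1905 mm/minute.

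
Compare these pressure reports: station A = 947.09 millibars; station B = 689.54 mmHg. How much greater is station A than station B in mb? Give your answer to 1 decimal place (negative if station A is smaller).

station B: 689.54 mmHg = 919.311 mb.
Difference: 947.090 − 919.311 = 27.8 mb.

27.8 mb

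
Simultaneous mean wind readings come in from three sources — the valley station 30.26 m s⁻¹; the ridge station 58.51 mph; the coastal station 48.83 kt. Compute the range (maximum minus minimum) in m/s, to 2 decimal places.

the ridge station: 58.51 mph = 26.1563 m/s.
the coastal station: 48.83 kt = 25.1203 m/s.
Spread: 30.2600 − 25.1203 = 5.14 m/s.

5.14 m/s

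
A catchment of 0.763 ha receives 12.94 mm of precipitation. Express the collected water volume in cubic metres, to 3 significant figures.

Area: 0.763 ha = 7630 m².
1 mm over 1 m² is 1 L, so volume = 12.94 × 7630 = 98732.2 L = 98.7 m³.

98.7 cubic metres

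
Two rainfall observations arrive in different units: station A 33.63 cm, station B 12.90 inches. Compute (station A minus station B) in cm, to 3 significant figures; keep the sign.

station B: 12.90 in = 32.76600 cm.
Difference: 33.63000 − 32.76600 = 0.864 cm.

0.864 cm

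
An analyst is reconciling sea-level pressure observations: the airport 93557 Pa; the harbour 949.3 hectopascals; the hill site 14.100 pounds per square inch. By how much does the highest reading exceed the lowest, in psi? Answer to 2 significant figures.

0.53 psi

the airport: 93557 Pa = 13.5693 psi.
the harbour: 949.3 hPa = 13.7684 psi.
Spread: 14.1000 − 13.5693 = 0.53 psi.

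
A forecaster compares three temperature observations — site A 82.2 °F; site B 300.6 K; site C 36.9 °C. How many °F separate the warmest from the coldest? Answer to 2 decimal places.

site A: 82.2 °F = 27.889 °C.
site B: 300.6 K = 27.450 °C.
Spread: 36.900 − 27.450 = 9.450 °C = 17.01 °F.

17.01 °F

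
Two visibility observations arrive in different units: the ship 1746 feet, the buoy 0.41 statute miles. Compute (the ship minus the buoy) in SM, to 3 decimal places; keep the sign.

the ship: 1746 ft = 0.33068 SM.
Difference: 0.33068 − 0.41000 = -0.079 SM.

-0.079 SM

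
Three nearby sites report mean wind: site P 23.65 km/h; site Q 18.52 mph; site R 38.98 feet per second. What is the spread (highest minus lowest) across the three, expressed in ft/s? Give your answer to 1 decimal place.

site P: 23.65 km/h = 21.553 ft/s.
site Q: 18.52 mph = 27.163 ft/s.
Spread: 38.980 − 21.553 = 17.4 ft/s.

17.4 ft/s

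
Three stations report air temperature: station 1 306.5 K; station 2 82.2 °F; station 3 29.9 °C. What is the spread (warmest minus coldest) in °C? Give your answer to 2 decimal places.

5.46 °C

station 1: 306.5 K = 33.350 °C.
station 2: 82.2 °F = 27.889 °C.
Spread: 33.350 − 27.889 = 5.461 °C.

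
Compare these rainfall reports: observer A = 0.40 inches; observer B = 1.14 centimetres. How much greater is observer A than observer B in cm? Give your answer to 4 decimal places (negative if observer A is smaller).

observer A: 0.40 in = 1.016000 cm.
Difference: 1.016000 − 1.140000 = -0.1240 cm.

-0.1240 cm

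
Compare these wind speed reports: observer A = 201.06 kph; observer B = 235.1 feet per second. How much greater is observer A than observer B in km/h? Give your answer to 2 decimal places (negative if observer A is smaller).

-56.91 km/h

observer B: 235.1 ft/s = 257.9705 km/h.
Difference: 201.0600 − 257.9705 = -56.91 km/h.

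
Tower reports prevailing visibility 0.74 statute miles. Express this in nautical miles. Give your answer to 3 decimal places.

1 SM = 0.868976 nmi, so 0.74 × 0.868976 = 0.643 nmi.

0.643 nmi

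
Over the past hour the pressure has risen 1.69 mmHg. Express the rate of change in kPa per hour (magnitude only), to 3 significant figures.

1.69 mmHg / 1 h × 0.133322 kPa/mmHg = 0.225 kPa/h.

0.225 kPa per hour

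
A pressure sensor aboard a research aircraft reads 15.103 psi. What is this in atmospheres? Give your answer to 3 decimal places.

1.028 atm

1 psi = 0.068046 atm, so 15.103 × 0.068046 = 1.028 atm.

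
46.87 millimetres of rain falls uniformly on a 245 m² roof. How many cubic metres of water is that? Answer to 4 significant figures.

1 mm over 1 m² is 1 L, so volume = 46.87 × 245 = 11483.15 L = 11.48 m³.

11.48 cubic metres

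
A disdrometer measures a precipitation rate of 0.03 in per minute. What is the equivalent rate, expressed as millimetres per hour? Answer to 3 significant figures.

0.03 in/minute × 25.4 mm/in × 60 minute/hour = 45.7 mm/hour.

45.7 mm/hour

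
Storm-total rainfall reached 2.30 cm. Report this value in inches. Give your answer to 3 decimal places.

0.906 in

1 cm = 0.393701 in, so 2.30 × 0.393701 = 0.906 in.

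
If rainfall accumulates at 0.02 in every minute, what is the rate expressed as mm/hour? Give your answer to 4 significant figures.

0.02 in/minute × 25.4 mm/in × 60 minute/hour = 30.48 mm/hour.

30.48 mm/hour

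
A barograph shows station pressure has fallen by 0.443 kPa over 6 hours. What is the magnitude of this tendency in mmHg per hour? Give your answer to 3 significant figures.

0.554 mmHg per hour

0.443 kPa / 6 h × 7.50062 mmHg/kPa = 0.554 mmHg/h.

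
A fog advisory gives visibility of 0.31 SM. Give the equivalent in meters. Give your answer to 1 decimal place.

498.9 m

1 SM = 1609.34 m, so 0.31 × 1609.34 = 498.9 m.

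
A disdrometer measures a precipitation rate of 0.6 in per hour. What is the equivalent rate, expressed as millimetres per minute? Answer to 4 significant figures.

0.2540 mm/minute

0.6 in/hour × 25.4 mm/in × 0.0166667 hour/minute = 0.2540 mm/minute.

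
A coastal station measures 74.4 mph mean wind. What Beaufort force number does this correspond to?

74.4 mph = 33.3 m/s, which is Beaufort 12 (hurricane force, ≥32.7 m/s).

Beaufort force 12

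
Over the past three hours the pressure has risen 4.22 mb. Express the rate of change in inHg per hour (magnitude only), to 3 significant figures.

4.22 mb / 3 h × 0.02953 inHg/mb = 0.0415 inHg/h.

0.0415 inHg per hour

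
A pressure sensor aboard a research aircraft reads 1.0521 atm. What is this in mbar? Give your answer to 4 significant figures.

1 atm = 1013.25 mb, so 1.0521 × 1013.25 = 1066 mb.

1066 mb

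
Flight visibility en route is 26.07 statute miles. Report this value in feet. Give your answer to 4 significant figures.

137600 ft

1 SM = 5280 ft, so 26.07 × 5280 = 137600 ft.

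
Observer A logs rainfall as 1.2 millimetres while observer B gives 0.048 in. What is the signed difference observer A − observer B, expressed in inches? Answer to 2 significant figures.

observer A: 1.2 mm = 0.0472441 in.
Difference: 0.0472441 − 0.0480000 = -0.00076 in.

-0.00076 in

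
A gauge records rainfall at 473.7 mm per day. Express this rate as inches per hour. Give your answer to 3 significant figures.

0.777 in/hour

473.7 mm/day × 0.0393701 in/mm × 0.0416667 day/hour = 0.777 in/hour.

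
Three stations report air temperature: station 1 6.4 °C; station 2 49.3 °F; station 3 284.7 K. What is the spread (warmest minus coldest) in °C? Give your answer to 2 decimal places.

station 2: 49.3 °F = 9.611 °C.
station 3: 284.7 K = 11.550 °C.
Spread: 11.550 − 6.400 = 5.150 °C.

5.15 °C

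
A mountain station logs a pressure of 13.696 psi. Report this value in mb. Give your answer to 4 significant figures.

1 psi = 68.9476 mb, so 13.696 × 68.9476 = 944.3 mb.

944.3 mb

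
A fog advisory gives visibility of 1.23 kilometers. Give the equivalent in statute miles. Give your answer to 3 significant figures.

1 km = 0.621371 SM, so 1.23 × 0.621371 = 0.764 SM.

0.764 SM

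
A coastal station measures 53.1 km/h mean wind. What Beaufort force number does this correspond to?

53.1 km/h = 14.8 m/s, which is Beaufort 7 (near gale, 13.9–17.1 m/s).

Beaufort force 7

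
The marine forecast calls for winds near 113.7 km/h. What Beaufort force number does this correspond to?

Beaufort force 11

113.7 km/h = 31.6 m/s, which is Beaufort 11 (violent storm, 28.5–32.6 m/s).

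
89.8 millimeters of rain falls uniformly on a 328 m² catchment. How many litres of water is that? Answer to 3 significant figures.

1 mm over 1 m² is 1 L, so volume = 89.8 × 328 = 29454.4 L ≈ 29500 L.

29500 litres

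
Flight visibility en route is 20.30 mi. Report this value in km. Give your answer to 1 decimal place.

32.7 km

1 SM = 1.60934 km, so 20.30 × 1.60934 = 32.7 km.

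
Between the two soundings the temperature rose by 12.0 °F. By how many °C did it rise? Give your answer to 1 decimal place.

6.7 °C

Converting a difference, only the 9/5 scale factor applies: Δ°C = 12.0 × 0.5556 = 6.7 °C.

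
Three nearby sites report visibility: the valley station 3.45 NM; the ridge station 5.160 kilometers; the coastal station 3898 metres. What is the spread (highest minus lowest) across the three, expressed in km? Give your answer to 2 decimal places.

2.49 km

the valley station: 3.45 nmi = 6.3894 km.
the coastal station: 3898 m = 3.8980 km.
Spread: 6.3894 − 3.8980 = 2.49 km.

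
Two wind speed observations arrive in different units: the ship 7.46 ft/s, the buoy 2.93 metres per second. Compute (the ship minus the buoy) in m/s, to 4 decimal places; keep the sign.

the ship: 7.46 ft/s = 2.273808 m/s.
Difference: 2.273808 − 2.930000 = -0.6562 m/s.

-0.6562 m/s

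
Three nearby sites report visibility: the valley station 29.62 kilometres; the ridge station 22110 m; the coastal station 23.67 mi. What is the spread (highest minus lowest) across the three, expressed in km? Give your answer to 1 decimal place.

16.0 km

the ridge station: 22110 m = 22.110 km.
the coastal station: 23.67 SM = 38.093 km.
Spread: 38.093 − 22.110 = 16.0 km.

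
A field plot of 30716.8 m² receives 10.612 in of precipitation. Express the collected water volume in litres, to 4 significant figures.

8280000 litres

Depth: 10.612 in × 25.4 = 269.5448 mm.
1 mm over 1 m² is 1 L, so volume = 269.5448 × 30716.8 = 8279553.7 L ≈ 8280000 L.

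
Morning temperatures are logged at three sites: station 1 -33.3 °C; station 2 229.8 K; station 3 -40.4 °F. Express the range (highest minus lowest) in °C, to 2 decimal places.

10.05 °C

station 2: 229.8 K = -43.350 °C.
station 3: -40.4 °F = -40.222 °C.
Spread: (-33.300) − (-43.350) = 10.050 °C.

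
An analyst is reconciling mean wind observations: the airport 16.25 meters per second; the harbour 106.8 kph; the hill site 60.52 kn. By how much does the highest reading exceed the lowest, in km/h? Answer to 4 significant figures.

53.58 km/h

the airport: 16.25 m/s = 58.5000 km/h.
the hill site: 60.52 kt = 112.0830 km/h.
Spread: 112.0830 − 58.5000 = 53.58 km/h.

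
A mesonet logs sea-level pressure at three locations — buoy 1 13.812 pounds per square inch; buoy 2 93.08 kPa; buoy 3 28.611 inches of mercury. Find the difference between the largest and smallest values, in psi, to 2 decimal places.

buoy 2: 93.08 kPa = 13.5001 psi.
buoy 3: 28.611 inHg = 14.0524 psi.
Spread: 14.0524 − 13.5001 = 0.55 psi.

0.55 psi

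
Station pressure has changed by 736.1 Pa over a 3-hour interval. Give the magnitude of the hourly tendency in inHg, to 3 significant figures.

0.0725 inHg per hour

736.1 Pa / 3 h × 0.0002953 inHg/Pa = 0.0725 inHg/h.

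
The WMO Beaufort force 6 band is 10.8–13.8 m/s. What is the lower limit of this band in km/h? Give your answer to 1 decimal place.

38.9 km/h

10.8–13.8 m/s × 3.6 = 38.9–49.7 km/h.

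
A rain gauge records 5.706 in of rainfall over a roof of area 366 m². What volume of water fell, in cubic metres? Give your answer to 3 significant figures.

Depth: 5.706 in × 25.4 = 144.9324 mm.
1 mm over 1 m² is 1 L, so volume = 144.9324 × 366 = 53045.258 L = 53.0 m³.

53.0 cubic metres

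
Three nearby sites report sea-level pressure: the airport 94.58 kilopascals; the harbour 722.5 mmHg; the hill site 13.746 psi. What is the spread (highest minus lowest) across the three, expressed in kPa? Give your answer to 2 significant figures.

the harbour: 722.5 mmHg = 96.325 kPa.
the hill site: 13.746 psi = 94.775 kPa.
Spread: 96.325 − 94.580 = 1.7 kPa.

1.7 kPa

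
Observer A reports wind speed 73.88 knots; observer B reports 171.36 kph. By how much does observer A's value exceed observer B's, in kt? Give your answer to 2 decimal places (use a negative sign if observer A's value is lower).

observer B: 171.36 km/h = 92.5270 kt.
Difference: 73.8800 − 92.5270 = -18.65 kt.

-18.65 kt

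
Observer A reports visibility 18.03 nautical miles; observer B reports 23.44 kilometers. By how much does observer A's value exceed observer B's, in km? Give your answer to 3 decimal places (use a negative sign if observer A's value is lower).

observer A: 18.03 nmi = 33.39156 km.
Difference: 33.39156 − 23.44000 = 9.952 km.

9.952 km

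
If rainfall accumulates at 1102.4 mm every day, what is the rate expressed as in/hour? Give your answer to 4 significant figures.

1.808 in/hour

1102.4 mm/day × 0.0393701 in/mm × 0.0416667 day/hour = 1.808 in/hour.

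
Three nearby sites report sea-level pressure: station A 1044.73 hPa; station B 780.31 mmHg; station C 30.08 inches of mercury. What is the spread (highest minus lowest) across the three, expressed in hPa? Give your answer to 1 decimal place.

station B: 780.31 mmHg = 1040.328 hPa.
station C: 30.08 inHg = 1018.626 hPa.
Spread: 1044.730 − 1018.626 = 26.1 hPa.

26.1 hPa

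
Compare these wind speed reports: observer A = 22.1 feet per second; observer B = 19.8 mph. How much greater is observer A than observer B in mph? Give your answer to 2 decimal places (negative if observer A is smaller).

observer A: 22.1 ft/s = 15.0682 mph.
Difference: 15.0682 − 19.8000 = -4.73 mph.

-4.73 mph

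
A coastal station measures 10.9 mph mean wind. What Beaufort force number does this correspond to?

10.9 mph = 4.9 m/s, which is Beaufort 3 (gentle breeze, 3.4–5.4 m/s).

Beaufort force 3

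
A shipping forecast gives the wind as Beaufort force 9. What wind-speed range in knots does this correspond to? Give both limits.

Beaufort 9 (strong gale) spans 41–47 knots.

41 to 47 kt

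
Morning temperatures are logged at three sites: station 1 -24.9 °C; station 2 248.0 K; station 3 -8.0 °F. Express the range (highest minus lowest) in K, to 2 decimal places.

2.93 K

station 2: 248.0 K = -25.150 °C.
station 3: -8.0 °F = -22.222 °C.
Spread: (-22.222) − (-25.150) = 2.928 °C.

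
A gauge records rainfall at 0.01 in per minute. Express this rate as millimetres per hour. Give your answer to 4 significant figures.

0.01 in/minute × 25.4 mm/in × 60 minute/hour = 15.24 mm/hour.

15.24 mm/hour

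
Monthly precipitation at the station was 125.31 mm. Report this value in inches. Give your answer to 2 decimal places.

1 mm = 0.0393701 in, so 125.31 × 0.0393701 = 4.93 in.

4.93 in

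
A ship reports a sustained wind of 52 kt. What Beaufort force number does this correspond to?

Beaufort force 10

52 kt lies in the Beaufort 10 band (storm, 48–55 kt).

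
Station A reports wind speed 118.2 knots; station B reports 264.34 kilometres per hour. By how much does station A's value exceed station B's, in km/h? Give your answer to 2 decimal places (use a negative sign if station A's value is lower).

station A: 118.2 kt = 218.9064 km/h.
Difference: 218.9064 − 264.3400 = -45.43 km/h.

-45.43 km/h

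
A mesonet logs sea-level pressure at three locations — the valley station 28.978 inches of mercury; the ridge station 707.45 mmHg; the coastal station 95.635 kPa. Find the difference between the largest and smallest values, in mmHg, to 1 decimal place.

the valley station: 28.978 inHg = 736.041 mmHg.
the coastal station: 95.635 kPa = 717.321 mmHg.
Spread: 736.041 − 707.450 = 28.6 mmHg.

28.6 mmHg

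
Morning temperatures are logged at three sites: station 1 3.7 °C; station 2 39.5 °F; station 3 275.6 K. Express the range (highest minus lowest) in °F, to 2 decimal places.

station 2: 39.5 °F = 4.167 °C.
station 3: 275.6 K = 2.450 °C.
Spread: 4.167 − 2.450 = 1.717 °C = 3.09 °F.

3.09 °F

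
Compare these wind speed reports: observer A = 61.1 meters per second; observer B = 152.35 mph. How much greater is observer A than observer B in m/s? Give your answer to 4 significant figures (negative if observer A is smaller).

-7.007 m/s

observer B: 152.35 mph = 68.10654 m/s.
Difference: 61.10000 − 68.10654 = -7.007 m/s.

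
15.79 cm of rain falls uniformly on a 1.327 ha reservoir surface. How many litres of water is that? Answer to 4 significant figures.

Depth: 15.79 cm × 10 = 157.9 mm.
Area: 1.327 ha = 13270 m².
1 mm over 1 m² is 1 L, so volume = 157.9 × 13270 = 2095333 L ≈ 2095000 L.

2095000 litres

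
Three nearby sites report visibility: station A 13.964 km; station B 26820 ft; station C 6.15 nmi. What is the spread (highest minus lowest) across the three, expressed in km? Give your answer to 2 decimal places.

station B: 26820 ft = 8.1747 km.
station C: 6.15 nmi = 11.3898 km.
Spread: 13.9640 − 8.1747 = 5.79 km.

5.79 km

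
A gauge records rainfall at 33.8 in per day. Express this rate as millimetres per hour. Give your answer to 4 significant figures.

33.8 in/day × 25.4 mm/in × 0.0416667 day/hour = 35.77 mm/hour.

35.77 mm/hour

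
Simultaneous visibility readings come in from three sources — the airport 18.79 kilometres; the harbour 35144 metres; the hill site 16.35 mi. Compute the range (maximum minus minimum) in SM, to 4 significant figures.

the airport: 18.79 km = 11.6756 SM.
the harbour: 35144 m = 21.8375 SM.
Spread: 21.8375 − 11.6756 = 10.16 SM.

10.16 SM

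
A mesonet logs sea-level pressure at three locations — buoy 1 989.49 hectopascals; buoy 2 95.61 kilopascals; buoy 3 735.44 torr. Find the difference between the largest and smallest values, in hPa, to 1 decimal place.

33.4 hPa

buoy 2: 95.61 kPa = 956.100 hPa.
buoy 3: 735.44 mmHg = 980.506 hPa.
Spread: 989.490 − 956.100 = 33.4 hPa.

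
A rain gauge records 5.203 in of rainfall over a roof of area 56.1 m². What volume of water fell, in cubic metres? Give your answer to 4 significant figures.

Depth: 5.203 in × 25.4 = 132.1562 mm.
1 mm over 1 m² is 1 L, so volume = 132.1562 × 56.1 = 7413.9628 L = 7.414 m³.

7.414 cubic metres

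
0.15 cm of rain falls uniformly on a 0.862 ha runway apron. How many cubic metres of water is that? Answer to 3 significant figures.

12.9 cubic metres

Depth: 0.15 cm × 10 = 1.5 mm.
Area: 0.862 ha = 8620 m².
1 mm over 1 m² is 1 L, so volume = 1.5 × 8620 = 12930 L = 12.9 m³.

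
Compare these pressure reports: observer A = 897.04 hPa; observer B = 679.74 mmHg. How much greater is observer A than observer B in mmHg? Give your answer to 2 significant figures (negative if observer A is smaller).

-6.9 mmHg

observer A: 897.04 hPa = 672.835 mmHg.
Difference: 672.835 − 679.740 = -6.9 mmHg.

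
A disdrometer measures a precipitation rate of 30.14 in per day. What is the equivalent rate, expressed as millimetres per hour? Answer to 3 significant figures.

30.14 in/day × 25.4 mm/in × 0.0416667 day/hour = 31.9 mm/hour.

31.9 mm/hour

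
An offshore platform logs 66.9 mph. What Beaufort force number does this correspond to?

Beaufort force 11

66.9 mph = 29.9 m/s, which is Beaufort 11 (violent storm, 28.5–32.6 m/s).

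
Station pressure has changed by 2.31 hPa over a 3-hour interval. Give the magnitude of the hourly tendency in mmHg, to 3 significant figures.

2.31 hPa / 3 h × 0.750062 mmHg/hPa = 0.578 mmHg/h.

0.578 mmHg per hour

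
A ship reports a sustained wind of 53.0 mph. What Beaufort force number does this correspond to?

53.0 mph = 23.7 m/s, which is Beaufort 9 (strong gale, 20.8–24.4 m/s).

Beaufort force 9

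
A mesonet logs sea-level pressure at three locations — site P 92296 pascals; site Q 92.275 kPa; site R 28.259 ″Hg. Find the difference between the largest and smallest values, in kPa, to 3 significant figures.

site P: 92296 Pa = 92.2960 kPa.
site R: 28.259 inHg = 95.6960 kPa.
Spread: 95.6960 − 92.2750 = 3.42 kPa.

3.42 kPa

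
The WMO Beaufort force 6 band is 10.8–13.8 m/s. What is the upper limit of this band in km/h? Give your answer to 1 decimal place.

49.7 km/h

10.8–13.8 m/s × 3.6 = 38.9–49.7 km/h.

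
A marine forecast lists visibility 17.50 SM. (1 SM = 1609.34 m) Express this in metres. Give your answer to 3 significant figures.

28200 m

1 SM = 1609.34 m, so 17.50 × 1609.34 = 28200 m.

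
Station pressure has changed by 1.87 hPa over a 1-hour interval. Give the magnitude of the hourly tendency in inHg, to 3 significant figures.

0.0552 inHg per hour

1.87 hPa / 1 h × 0.02953 inHg/hPa = 0.0552 inHg/h.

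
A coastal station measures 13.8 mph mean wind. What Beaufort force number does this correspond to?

Beaufort force 4

13.8 mph = 6.2 m/s, which is Beaufort 4 (moderate breeze, 5.5–7.9 m/s).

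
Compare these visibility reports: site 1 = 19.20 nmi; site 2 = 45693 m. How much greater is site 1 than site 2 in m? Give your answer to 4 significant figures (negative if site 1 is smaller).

site 1: 19.20 nmi = 35558.40 m.
Difference: 35558.40 − 45693.00 = -10130 m.

-10130 m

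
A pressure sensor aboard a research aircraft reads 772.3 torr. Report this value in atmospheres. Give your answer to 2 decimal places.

1.02 atm

1 mmHg = 0.00131579 atm, so 772.3 × 0.00131579 = 1.02 atm.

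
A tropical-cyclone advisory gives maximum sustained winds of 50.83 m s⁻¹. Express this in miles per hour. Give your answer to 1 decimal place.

1 m/s = 2.23694 mph, so 50.83 × 2.23694 = 113.7 mph.

113.7 mph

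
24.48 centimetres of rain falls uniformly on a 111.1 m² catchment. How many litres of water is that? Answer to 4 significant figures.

27200 litres

Depth: 24.48 cm × 10 = 244.8 mm.
1 mm over 1 m² is 1 L, so volume = 244.8 × 111.1 = 27197.28 L ≈ 27200 L.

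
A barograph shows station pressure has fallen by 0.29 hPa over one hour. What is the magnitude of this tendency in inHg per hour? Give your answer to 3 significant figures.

0.00856 inHg per hour

0.29 hPa / 1 h × 0.02953 inHg/hPa = 0.00856 inHg/h.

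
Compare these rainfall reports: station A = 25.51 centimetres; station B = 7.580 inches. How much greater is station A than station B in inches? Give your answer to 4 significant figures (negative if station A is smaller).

2.463 in

station A: 25.51 cm = 10.04331 in.
Difference: 10.04331 − 7.58000 = 2.463 in.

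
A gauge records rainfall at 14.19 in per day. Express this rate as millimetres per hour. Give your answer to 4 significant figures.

14.19 in/day × 25.4 mm/in × 0.0416667 day/hour = 15.02 mm/hour.

15.02 mm/hour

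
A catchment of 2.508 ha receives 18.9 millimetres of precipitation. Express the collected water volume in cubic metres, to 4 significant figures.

Area: 2.508 ha = 25080 m².
1 mm over 1 m² is 1 L, so volume = 18.9 × 25080 = 474012 L = 474.0 m³.

474.0 cubic metres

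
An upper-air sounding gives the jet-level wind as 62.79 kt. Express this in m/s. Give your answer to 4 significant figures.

32.30 m/s

1 kt = 0.514444 m/s, so 62.79 × 0.514444 = 32.30 m/s.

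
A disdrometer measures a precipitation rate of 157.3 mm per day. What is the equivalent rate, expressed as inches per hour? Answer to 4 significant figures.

0.2580 in/hour

157.3 mm/day × 0.0393701 in/mm × 0.0416667 day/hour = 0.2580 in/hour.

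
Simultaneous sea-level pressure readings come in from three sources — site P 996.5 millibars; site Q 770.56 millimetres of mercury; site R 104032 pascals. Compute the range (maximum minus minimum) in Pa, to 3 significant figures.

4380 Pa

site P: 996.5 mb = 99650.00 Pa.
site Q: 770.56 mmHg = 102732.90 Pa.
Spread: 104032.00 − 99650.00 = 4380 Pa.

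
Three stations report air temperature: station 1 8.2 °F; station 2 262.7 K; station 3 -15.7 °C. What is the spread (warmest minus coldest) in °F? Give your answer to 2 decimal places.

station 1: 8.2 °F = -13.222 °C.
station 2: 262.7 K = -10.450 °C.
Spread: (-10.450) − (-15.700) = 5.250 °C = 9.45 °F.

9.45 °F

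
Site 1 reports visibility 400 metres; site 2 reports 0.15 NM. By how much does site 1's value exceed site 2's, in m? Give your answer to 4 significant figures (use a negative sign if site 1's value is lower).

122.2 m

site 2: 0.15 nmi = 277.800 m.
Difference: 400.000 − 277.800 = 122.2 m.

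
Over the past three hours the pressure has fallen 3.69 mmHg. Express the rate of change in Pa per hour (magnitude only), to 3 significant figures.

164 Pa per hour

3.69 mmHg / 3 h × 133.322 Pa/mmHg = 164 Pa/h.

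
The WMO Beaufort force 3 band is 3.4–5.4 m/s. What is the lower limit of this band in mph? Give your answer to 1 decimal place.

7.6 mph

3.4–5.4 m/s × 2.237 = 7.6–12.1 mph.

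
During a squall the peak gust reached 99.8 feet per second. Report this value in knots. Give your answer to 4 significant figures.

1 ft/s = 0.592484 kt, so 99.8 × 0.592484 = 59.13 kt.

59.13 kt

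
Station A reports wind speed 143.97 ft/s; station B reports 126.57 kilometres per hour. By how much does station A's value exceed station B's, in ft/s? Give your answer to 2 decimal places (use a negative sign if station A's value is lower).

station B: 126.57 km/h = 115.3489 ft/s.
Difference: 143.9700 − 115.3489 = 28.62 ft/s.

28.62 ft/s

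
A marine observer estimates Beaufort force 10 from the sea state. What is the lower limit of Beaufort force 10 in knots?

Beaufort 10 (storm) spans 48–55 knots.

48 kt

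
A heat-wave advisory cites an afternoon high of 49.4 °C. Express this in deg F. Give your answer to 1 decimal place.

°F = °C × 9/5 + 32 = 49.4 × 1.8 + 32 = 120.9 °F.

120.9 °F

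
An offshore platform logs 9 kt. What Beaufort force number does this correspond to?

Beaufort force 3

9 kt lies in the Beaufort 3 band (gentle breeze, 7–10 kt).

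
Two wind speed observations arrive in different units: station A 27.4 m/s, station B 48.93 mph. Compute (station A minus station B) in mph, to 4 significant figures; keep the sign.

12.36 mph

station A: 27.4 m/s = 61.2921 mph.
Difference: 61.2921 − 48.9300 = 12.36 mph.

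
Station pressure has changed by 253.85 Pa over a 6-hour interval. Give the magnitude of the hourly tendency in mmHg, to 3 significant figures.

253.85 Pa / 6 h × 0.00750062 mmHg/Pa = 0.317 mmHg/h.

0.317 mmHg per hour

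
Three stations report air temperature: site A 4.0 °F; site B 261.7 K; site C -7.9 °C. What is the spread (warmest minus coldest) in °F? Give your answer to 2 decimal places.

site A: 4.0 °F = -15.556 °C.
site B: 261.7 K = -11.450 °C.
Spread: (-7.900) − (-15.556) = 7.656 °C = 13.78 °F.

13.78 °F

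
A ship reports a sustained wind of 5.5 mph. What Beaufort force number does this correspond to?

5.5 mph = 2.5 m/s, which is Beaufort 2 (light breeze, 1.6–3.3 m/s).

Beaufort force 2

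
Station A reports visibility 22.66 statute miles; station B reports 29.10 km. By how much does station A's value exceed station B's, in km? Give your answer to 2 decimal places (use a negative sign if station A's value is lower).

7.37 km

station A: 22.66 SM = 36.4677 km.
Difference: 36.4677 − 29.1000 = 7.37 km.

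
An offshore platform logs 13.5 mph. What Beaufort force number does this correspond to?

Beaufort force 4

13.5 mph = 6.0 m/s, which is Beaufort 4 (moderate breeze, 5.5–7.9 m/s).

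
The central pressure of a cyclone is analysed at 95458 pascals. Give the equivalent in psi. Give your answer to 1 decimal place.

13.8 psi

1 Pa = 0.000145038 psi, so 95458 × 0.000145038 = 13.8 psi.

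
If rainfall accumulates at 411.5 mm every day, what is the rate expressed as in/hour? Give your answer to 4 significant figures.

0.6750 in/hour

411.5 mm/day × 0.0393701 in/mm × 0.0416667 day/hour = 0.6750 in/hour.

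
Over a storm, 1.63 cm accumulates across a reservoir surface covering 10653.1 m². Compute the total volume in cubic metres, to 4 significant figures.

Depth: 1.63 cm × 10 = 16.3 mm.
1 mm over 1 m² is 1 L, so volume = 16.3 × 10653.1 = 173645.53 L = 173.6 m³.

173.6 cubic metres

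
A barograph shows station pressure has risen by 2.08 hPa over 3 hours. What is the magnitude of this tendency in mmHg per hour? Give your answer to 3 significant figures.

0.520 mmHg per hour

2.08 hPa / 3 h × 0.750062 mmHg/hPa = 0.520 mmHg/h.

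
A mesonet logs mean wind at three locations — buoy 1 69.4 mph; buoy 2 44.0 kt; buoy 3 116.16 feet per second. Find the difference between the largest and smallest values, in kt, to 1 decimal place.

24.8 kt

buoy 1: 69.4 mph = 60.307 kt.
buoy 3: 116.16 ft/s = 68.823 kt.
Spread: 68.823 − 44.000 = 24.8 kt.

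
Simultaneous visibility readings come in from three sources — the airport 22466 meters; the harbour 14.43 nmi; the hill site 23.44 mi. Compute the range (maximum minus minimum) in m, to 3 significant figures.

15300 m

the harbour: 14.43 nmi = 26724.36 m.
the hill site: 23.44 SM = 37723.02 m.
Spread: 37723.02 − 22466.00 = 15300 m.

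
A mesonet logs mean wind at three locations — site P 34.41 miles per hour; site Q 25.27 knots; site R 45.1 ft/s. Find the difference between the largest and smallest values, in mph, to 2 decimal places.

5.33 mph

site Q: 25.27 kt = 29.0802 mph.
site R: 45.1 ft/s = 30.7500 mph.
Spread: 34.4100 − 29.0802 = 5.33 mph.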